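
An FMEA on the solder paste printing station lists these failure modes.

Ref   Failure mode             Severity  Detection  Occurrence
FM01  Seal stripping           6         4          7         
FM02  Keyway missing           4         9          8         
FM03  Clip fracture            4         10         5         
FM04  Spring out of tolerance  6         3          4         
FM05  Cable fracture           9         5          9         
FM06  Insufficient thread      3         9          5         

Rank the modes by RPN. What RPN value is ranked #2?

288

RPN = Severity × Occurrence × Detection:
  FM01: 6 × 7 × 4 = 168
  FM02: 4 × 8 × 9 = 288
  FM03: 4 × 5 × 10 = 200
  FM04: 6 × 4 × 3 = 72
  FM05: 9 × 9 × 5 = 405
  FM06: 3 × 5 × 9 = 135
Sorted descending: 405, 288, 200, 168, 135, 72.
The second-highest RPN is 288 (FM02).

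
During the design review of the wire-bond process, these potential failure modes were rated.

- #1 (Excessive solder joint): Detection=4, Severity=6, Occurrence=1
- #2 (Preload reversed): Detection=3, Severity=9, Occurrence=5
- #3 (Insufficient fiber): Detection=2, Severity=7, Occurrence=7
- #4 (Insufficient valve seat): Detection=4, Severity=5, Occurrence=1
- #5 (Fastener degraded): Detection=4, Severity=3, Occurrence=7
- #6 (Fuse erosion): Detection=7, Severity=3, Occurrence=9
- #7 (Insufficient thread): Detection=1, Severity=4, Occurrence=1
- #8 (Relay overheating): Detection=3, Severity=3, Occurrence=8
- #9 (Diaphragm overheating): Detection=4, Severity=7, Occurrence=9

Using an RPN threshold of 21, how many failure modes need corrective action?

RPN = Severity × Occurrence × Detection:
  #1: 6 × 1 × 4 = 24
  #2: 9 × 5 × 3 = 135
  #3: 7 × 7 × 2 = 98
  #4: 5 × 1 × 4 = 20
  #5: 3 × 7 × 4 = 84
  #6: 3 × 9 × 7 = 189
  #7: 4 × 1 × 1 = 4
  #8: 3 × 8 × 3 = 72
  #9: 7 × 9 × 4 = 252
Modes with RPN ≥ 21: #1 (24), #2 (135), #3 (98), #5 (84), #6 (189), #8 (72), #9 (252) → 7.

7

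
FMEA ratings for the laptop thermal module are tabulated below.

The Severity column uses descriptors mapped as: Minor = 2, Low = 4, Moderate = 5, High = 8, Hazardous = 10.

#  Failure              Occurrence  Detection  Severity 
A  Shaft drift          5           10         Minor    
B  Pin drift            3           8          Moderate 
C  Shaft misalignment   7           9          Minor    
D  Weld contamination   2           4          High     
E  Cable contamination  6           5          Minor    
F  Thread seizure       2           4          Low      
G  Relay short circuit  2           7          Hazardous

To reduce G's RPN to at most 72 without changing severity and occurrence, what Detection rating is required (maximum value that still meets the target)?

G: S=10, O=2, D=7 → current RPN = 140.
Fixed product = 20. Need 20 × D ≤ 72, so D ≤ 72/20 = 3.60.
Maximum integer Detection rating = 3 (gives RPN 60; D=4 would give 80 > 72).

3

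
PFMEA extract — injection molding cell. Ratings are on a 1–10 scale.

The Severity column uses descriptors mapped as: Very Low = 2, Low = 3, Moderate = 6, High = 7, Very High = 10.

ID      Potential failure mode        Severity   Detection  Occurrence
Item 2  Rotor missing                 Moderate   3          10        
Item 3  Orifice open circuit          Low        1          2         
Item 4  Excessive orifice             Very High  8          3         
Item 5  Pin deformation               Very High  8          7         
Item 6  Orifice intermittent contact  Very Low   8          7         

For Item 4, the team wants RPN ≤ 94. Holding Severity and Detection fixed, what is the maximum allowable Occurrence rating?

1

Item 4: S=10, O=3, D=8 → current RPN = 240.
Fixed product = 80. Need 80 × O ≤ 94, so O ≤ 94/80 = 1.18.
Maximum integer Occurrence rating = 1 (gives RPN 80; O=2 would give 160 > 94).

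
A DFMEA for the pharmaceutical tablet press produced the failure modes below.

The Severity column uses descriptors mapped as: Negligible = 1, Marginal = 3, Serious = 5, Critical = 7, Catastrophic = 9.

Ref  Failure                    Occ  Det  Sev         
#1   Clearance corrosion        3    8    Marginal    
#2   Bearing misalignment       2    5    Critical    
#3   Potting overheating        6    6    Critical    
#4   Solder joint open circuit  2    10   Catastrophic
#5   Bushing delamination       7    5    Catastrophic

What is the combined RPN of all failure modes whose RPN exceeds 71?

RPN = Severity × Occurrence × Detection:
  #1: 3 × 3 × 8 = 72
  #2: 7 × 2 × 5 = 70
  #3: 7 × 6 × 6 = 252
  #4: 9 × 2 × 10 = 180
  #5: 9 × 7 × 5 = 315
RPN > 71: #1 (72), #3 (252), #4 (180), #5 (315).
Sum: 72 + 252 + 180 + 315 = 819.

819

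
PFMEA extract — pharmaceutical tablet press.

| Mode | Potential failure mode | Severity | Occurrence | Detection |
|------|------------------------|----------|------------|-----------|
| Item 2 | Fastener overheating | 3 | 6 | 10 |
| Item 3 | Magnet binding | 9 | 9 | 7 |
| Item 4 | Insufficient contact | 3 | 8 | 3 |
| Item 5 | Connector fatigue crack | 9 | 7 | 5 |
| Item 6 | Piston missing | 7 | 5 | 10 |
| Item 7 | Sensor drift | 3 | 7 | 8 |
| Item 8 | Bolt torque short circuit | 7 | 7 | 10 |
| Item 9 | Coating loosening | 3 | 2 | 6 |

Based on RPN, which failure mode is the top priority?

Item 3

RPN = Severity × Occurrence × Detection:
  Item 2: 3 × 6 × 10 = 180
  Item 3: 9 × 9 × 7 = 567
  Item 4: 3 × 8 × 3 = 72
  Item 5: 9 × 7 × 5 = 315
  Item 6: 7 × 5 × 10 = 350
  Item 7: 3 × 7 × 8 = 168
  Item 8: 7 × 7 × 10 = 490
  Item 9: 3 × 2 × 6 = 36
Highest RPN is 567 → Item 3.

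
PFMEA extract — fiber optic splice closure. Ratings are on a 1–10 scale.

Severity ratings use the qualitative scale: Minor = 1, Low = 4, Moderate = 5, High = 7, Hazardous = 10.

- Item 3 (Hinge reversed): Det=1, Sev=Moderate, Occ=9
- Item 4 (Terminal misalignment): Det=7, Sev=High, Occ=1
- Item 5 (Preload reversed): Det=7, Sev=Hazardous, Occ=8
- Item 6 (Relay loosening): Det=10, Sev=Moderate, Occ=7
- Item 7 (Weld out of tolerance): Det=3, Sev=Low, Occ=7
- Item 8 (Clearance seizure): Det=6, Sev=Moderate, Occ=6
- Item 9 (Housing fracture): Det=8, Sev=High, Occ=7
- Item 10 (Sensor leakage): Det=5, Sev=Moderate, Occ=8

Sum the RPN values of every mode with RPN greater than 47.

1815

RPN = Severity × Occurrence × Detection:
  Item 3: 5 × 9 × 1 = 45
  Item 4: 7 × 1 × 7 = 49
  Item 5: 10 × 8 × 7 = 560
  Item 6: 5 × 7 × 10 = 350
  Item 7: 4 × 7 × 3 = 84
  Item 8: 5 × 6 × 6 = 180
  Item 9: 7 × 7 × 8 = 392
  Item 10: 5 × 8 × 5 = 200
RPN > 47: Item 4 (49), Item 5 (560), Item 6 (350), Item 7 (84), Item 8 (180), Item 9 (392), Item 10 (200).
Sum: 49 + 560 + 350 + 84 + 180 + 392 + 200 = 1815.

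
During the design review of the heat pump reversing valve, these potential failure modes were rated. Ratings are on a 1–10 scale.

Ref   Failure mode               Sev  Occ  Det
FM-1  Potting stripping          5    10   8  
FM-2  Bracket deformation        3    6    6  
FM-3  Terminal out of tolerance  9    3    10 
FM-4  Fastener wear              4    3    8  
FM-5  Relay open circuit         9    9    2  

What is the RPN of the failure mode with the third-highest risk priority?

RPN = Severity × Occurrence × Detection:
  FM-1: 5 × 10 × 8 = 400
  FM-2: 3 × 6 × 6 = 108
  FM-3: 9 × 3 × 10 = 270
  FM-4: 4 × 3 × 8 = 96
  FM-5: 9 × 9 × 2 = 162
Sorted descending: 400, 270, 162, 108, 96.
The third-highest RPN is 162 (FM-5).

162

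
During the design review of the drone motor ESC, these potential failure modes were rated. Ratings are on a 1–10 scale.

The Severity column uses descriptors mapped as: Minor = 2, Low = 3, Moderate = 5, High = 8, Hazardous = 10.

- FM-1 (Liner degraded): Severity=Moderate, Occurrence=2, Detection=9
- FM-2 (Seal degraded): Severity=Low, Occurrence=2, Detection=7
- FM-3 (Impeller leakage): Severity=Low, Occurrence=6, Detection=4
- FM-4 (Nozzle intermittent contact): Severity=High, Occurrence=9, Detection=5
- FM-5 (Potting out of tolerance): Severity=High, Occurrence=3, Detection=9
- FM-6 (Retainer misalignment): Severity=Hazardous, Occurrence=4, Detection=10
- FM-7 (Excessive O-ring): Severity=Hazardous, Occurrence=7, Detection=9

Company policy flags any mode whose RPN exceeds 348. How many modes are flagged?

3

RPN = Severity × Occurrence × Detection:
  FM-1: 5 × 2 × 9 = 90
  FM-2: 3 × 2 × 7 = 42
  FM-3: 3 × 6 × 4 = 72
  FM-4: 8 × 9 × 5 = 360
  FM-5: 8 × 3 × 9 = 216
  FM-6: 10 × 4 × 10 = 400
  FM-7: 10 × 7 × 9 = 630
Modes with RPN > 348: FM-4 (360), FM-6 (400), FM-7 (630) → 3.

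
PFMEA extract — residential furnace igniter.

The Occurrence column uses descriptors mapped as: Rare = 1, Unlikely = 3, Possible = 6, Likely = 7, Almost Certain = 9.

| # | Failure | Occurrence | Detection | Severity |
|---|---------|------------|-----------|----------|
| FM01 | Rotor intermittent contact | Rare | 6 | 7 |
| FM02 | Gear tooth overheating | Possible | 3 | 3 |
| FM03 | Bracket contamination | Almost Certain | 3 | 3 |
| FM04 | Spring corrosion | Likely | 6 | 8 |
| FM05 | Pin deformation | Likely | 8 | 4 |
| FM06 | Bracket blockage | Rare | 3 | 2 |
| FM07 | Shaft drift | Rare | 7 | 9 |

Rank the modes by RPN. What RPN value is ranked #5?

RPN = Severity × Occurrence × Detection:
  FM01: 7 × 1 × 6 = 42
  FM02: 3 × 6 × 3 = 54
  FM03: 3 × 9 × 3 = 81
  FM04: 8 × 7 × 6 = 336
  FM05: 4 × 7 × 8 = 224
  FM06: 2 × 1 × 3 = 6
  FM07: 9 × 1 × 7 = 63
Sorted descending: 336, 224, 81, 63, 54, 42, 6.
The fifth-highest RPN is 54 (FM02).

54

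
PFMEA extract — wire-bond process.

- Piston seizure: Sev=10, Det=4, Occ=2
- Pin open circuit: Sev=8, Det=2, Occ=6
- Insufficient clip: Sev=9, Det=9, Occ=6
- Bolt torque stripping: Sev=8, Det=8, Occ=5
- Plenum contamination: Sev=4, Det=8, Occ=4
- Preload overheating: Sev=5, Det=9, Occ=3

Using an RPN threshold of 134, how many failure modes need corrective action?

3

RPN = Severity × Occurrence × Detection:
  Piston seizure: 10 × 2 × 4 = 80
  Pin open circuit: 8 × 6 × 2 = 96
  Insufficient clip: 9 × 6 × 9 = 486
  Bolt torque stripping: 8 × 5 × 8 = 320
  Plenum contamination: 4 × 4 × 8 = 128
  Preload overheating: 5 × 3 × 9 = 135
Modes with RPN ≥ 134: Insufficient clip (486), Bolt torque stripping (320), Preload overheating (135) → 3.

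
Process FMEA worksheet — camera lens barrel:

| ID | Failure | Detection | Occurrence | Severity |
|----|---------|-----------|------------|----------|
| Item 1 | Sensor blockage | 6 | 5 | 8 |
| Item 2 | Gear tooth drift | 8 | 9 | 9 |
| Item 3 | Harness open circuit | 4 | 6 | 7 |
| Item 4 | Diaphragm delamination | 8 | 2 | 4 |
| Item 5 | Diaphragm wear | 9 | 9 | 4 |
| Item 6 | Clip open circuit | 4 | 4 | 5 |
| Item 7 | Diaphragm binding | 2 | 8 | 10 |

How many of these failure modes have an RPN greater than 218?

RPN = Severity × Occurrence × Detection:
  Item 1: 8 × 5 × 6 = 240
  Item 2: 9 × 9 × 8 = 648
  Item 3: 7 × 6 × 4 = 168
  Item 4: 4 × 2 × 8 = 64
  Item 5: 4 × 9 × 9 = 324
  Item 6: 5 × 4 × 4 = 80
  Item 7: 10 × 8 × 2 = 160
Modes with RPN > 218: Item 1 (240), Item 2 (648), Item 5 (324) → 3.

3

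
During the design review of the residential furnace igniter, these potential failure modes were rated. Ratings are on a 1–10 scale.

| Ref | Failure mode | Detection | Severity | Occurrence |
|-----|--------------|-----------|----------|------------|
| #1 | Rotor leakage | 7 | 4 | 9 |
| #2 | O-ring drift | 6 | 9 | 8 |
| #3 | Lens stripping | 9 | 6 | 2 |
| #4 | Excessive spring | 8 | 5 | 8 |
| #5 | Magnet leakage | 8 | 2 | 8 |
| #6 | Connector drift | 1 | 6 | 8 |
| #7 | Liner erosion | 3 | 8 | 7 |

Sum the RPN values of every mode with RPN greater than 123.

RPN = Severity × Occurrence × Detection:
  #1: 4 × 9 × 7 = 252
  #2: 9 × 8 × 6 = 432
  #3: 6 × 2 × 9 = 108
  #4: 5 × 8 × 8 = 320
  #5: 2 × 8 × 8 = 128
  #6: 6 × 8 × 1 = 48
  #7: 8 × 7 × 3 = 168
RPN > 123: #1 (252), #2 (432), #4 (320), #5 (128), #7 (168).
Sum: 252 + 432 + 320 + 128 + 168 = 1300.

1300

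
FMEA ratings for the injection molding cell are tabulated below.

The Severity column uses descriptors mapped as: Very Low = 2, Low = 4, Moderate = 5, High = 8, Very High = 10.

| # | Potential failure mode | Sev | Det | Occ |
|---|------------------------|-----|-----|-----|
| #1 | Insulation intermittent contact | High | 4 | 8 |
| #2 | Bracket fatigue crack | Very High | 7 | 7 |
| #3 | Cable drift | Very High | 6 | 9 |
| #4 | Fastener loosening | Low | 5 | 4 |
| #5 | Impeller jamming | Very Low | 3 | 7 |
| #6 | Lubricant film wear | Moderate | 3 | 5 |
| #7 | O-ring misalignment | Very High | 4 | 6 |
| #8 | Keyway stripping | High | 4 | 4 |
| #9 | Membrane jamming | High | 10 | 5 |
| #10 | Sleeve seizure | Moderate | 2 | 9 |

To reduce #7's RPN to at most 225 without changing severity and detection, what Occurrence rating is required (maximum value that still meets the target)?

5

#7: S=10, O=6, D=4 → current RPN = 240.
Fixed product = 40. Need 40 × O ≤ 225, so O ≤ 225/40 = 5.62.
Maximum integer Occurrence rating = 5 (gives RPN 200; O=6 would give 240 > 225).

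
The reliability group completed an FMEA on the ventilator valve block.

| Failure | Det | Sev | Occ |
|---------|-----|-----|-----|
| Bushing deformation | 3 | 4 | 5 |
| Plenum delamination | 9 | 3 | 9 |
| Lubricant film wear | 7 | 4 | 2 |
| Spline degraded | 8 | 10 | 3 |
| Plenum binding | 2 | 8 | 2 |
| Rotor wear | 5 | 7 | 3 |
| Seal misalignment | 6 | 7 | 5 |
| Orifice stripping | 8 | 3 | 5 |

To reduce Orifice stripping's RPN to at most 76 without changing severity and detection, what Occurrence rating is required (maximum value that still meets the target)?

Orifice stripping: S=3, O=5, D=8 → current RPN = 120.
Fixed product = 24. Need 24 × O ≤ 76, so O ≤ 76/24 = 3.17.
Maximum integer Occurrence rating = 3 (gives RPN 72; O=4 would give 96 > 76).

3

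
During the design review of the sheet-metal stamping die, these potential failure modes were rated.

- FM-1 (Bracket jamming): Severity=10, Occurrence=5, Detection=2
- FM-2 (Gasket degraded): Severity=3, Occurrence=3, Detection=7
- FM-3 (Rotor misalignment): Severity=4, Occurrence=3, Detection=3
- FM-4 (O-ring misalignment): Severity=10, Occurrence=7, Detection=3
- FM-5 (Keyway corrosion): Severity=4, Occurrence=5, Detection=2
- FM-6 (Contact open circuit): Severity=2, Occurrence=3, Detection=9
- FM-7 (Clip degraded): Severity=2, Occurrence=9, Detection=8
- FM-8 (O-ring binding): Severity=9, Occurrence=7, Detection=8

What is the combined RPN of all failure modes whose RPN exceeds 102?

RPN = Severity × Occurrence × Detection:
  FM-1: 10 × 5 × 2 = 100
  FM-2: 3 × 3 × 7 = 63
  FM-3: 4 × 3 × 3 = 36
  FM-4: 10 × 7 × 3 = 210
  FM-5: 4 × 5 × 2 = 40
  FM-6: 2 × 3 × 9 = 54
  FM-7: 2 × 9 × 8 = 144
  FM-8: 9 × 7 × 8 = 504
RPN > 102: FM-4 (210), FM-7 (144), FM-8 (504).
Sum: 210 + 144 + 504 = 858.

858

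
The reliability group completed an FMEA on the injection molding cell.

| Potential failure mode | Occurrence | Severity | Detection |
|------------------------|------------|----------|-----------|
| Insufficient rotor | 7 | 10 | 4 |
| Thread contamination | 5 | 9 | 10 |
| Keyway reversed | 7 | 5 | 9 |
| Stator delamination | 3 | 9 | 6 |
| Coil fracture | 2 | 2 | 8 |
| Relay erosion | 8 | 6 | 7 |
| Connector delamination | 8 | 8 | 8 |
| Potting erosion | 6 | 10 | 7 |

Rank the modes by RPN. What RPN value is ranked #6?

RPN = Severity × Occurrence × Detection:
  Insufficient rotor: 10 × 7 × 4 = 280
  Thread contamination: 9 × 5 × 10 = 450
  Keyway reversed: 5 × 7 × 9 = 315
  Stator delamination: 9 × 3 × 6 = 162
  Coil fracture: 2 × 2 × 8 = 32
  Relay erosion: 6 × 8 × 7 = 336
  Connector delamination: 8 × 8 × 8 = 512
  Potting erosion: 10 × 6 × 7 = 420
Sorted descending: 512, 450, 420, 336, 315, 280, 162, 32.
The sixth-highest RPN is 280 (Insufficient rotor).

280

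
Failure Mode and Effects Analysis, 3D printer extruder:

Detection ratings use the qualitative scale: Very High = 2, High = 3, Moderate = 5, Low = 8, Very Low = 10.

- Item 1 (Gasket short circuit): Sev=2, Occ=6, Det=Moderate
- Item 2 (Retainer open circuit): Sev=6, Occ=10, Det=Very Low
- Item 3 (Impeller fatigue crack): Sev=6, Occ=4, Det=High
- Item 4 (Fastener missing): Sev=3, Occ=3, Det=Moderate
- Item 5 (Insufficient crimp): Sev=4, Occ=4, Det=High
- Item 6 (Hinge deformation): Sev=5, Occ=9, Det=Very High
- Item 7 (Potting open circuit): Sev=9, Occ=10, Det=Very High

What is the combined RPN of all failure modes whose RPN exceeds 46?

1050

RPN = Severity × Occurrence × Detection:
  Item 1: 2 × 6 × 5 = 60
  Item 2: 6 × 10 × 10 = 600
  Item 3: 6 × 4 × 3 = 72
  Item 4: 3 × 3 × 5 = 45
  Item 5: 4 × 4 × 3 = 48
  Item 6: 5 × 9 × 2 = 90
  Item 7: 9 × 10 × 2 = 180
RPN > 46: Item 1 (60), Item 2 (600), Item 3 (72), Item 5 (48), Item 6 (90), Item 7 (180).
Sum: 60 + 600 + 72 + 48 + 90 + 180 = 1050.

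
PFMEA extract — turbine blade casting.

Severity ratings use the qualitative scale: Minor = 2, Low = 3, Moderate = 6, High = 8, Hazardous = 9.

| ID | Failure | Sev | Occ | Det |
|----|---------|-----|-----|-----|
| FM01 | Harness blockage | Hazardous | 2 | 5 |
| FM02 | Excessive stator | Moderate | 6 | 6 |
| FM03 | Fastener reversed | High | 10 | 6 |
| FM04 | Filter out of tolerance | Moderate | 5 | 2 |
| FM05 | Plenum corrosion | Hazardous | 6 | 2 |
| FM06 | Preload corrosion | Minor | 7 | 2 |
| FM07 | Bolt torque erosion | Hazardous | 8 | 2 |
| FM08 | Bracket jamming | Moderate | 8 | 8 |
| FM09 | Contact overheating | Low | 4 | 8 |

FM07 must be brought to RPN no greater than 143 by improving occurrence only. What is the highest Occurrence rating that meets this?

FM07: S=9, O=8, D=2 → current RPN = 144.
Fixed product = 18. Need 18 × O ≤ 143, so O ≤ 143/18 = 7.94.
Maximum integer Occurrence rating = 7 (gives RPN 126; O=8 would give 144 > 143).

7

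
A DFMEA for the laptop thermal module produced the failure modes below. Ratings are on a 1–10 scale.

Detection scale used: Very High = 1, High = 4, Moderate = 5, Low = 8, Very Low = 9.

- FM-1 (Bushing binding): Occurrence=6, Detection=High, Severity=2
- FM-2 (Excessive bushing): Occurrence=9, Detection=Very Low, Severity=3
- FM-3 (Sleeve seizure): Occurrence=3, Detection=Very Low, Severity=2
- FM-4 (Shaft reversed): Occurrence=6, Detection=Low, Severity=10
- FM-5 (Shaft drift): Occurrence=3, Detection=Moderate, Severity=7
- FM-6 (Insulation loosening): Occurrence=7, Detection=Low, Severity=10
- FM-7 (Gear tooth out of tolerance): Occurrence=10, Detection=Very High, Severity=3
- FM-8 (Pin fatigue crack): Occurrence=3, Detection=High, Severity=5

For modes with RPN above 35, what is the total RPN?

RPN = Severity × Occurrence × Detection:
  FM-1: 2 × 6 × 4 = 48
  FM-2: 3 × 9 × 9 = 243
  FM-3: 2 × 3 × 9 = 54
  FM-4: 10 × 6 × 8 = 480
  FM-5: 7 × 3 × 5 = 105
  FM-6: 10 × 7 × 8 = 560
  FM-7: 3 × 10 × 1 = 30
  FM-8: 5 × 3 × 4 = 60
RPN > 35: FM-1 (48), FM-2 (243), FM-3 (54), FM-4 (480), FM-5 (105), FM-6 (560), FM-8 (60).
Sum: 48 + 243 + 54 + 480 + 105 + 560 + 60 = 1550.

1550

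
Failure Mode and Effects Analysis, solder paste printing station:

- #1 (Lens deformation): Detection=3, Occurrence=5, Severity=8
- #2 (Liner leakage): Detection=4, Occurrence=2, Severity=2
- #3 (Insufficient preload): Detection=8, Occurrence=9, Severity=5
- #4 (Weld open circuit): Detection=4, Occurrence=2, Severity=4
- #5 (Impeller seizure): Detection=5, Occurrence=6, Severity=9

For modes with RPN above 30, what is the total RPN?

RPN = Severity × Occurrence × Detection:
  #1: 8 × 5 × 3 = 120
  #2: 2 × 2 × 4 = 16
  #3: 5 × 9 × 8 = 360
  #4: 4 × 2 × 4 = 32
  #5: 9 × 6 × 5 = 270
RPN > 30: #1 (120), #3 (360), #4 (32), #5 (270).
Sum: 120 + 360 + 32 + 270 = 782.

782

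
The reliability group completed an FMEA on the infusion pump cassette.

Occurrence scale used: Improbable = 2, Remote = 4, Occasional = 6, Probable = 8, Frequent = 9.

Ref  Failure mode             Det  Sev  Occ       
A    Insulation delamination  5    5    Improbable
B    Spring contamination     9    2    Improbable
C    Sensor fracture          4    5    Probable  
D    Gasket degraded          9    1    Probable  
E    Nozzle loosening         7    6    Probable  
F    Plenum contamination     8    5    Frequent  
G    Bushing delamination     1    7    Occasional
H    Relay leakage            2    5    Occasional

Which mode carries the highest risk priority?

F

RPN = Severity × Occurrence × Detection:
  A: 5 × 2 × 5 = 50
  B: 2 × 2 × 9 = 36
  C: 5 × 8 × 4 = 160
  D: 1 × 8 × 9 = 72
  E: 6 × 8 × 7 = 336
  F: 5 × 9 × 8 = 360
  G: 7 × 6 × 1 = 42
  H: 5 × 6 × 2 = 60
Highest RPN is 360 → F.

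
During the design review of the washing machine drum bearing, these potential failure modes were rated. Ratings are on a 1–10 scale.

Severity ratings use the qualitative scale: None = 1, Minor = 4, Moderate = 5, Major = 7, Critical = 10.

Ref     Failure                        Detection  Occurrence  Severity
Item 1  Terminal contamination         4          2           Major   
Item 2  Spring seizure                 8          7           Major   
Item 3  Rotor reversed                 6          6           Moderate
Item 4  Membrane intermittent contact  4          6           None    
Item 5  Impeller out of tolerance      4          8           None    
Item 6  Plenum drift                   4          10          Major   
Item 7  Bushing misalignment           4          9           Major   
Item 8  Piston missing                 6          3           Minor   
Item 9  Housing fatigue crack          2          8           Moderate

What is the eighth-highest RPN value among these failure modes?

RPN = Severity × Occurrence × Detection:
  Item 1: 7 × 2 × 4 = 56
  Item 2: 7 × 7 × 8 = 392
  Item 3: 5 × 6 × 6 = 180
  Item 4: 1 × 6 × 4 = 24
  Item 5: 1 × 8 × 4 = 32
  Item 6: 7 × 10 × 4 = 280
  Item 7: 7 × 9 × 4 = 252
  Item 8: 4 × 3 × 6 = 72
  Item 9: 5 × 8 × 2 = 80
Sorted descending: 392, 280, 252, 180, 80, 72, 56, 32, 24.
The eighth-highest RPN is 32 (Item 5).

32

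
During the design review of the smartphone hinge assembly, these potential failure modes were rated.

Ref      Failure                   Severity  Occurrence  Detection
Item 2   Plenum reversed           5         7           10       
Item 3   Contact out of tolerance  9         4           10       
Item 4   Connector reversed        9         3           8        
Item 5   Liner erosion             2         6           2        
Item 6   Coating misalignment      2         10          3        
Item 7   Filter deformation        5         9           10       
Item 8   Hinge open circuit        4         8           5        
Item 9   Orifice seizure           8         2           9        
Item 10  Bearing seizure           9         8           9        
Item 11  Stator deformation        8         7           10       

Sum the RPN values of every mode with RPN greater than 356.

RPN = Severity × Occurrence × Detection:
  Item 2: 5 × 7 × 10 = 350
  Item 3: 9 × 4 × 10 = 360
  Item 4: 9 × 3 × 8 = 216
  Item 5: 2 × 6 × 2 = 24
  Item 6: 2 × 10 × 3 = 60
  Item 7: 5 × 9 × 10 = 450
  Item 8: 4 × 8 × 5 = 160
  Item 9: 8 × 2 × 9 = 144
  Item 10: 9 × 8 × 9 = 648
  Item 11: 8 × 7 × 10 = 560
RPN > 356: Item 3 (360), Item 7 (450), Item 10 (648), Item 11 (560).
Sum: 360 + 450 + 648 + 560 = 2018.

2018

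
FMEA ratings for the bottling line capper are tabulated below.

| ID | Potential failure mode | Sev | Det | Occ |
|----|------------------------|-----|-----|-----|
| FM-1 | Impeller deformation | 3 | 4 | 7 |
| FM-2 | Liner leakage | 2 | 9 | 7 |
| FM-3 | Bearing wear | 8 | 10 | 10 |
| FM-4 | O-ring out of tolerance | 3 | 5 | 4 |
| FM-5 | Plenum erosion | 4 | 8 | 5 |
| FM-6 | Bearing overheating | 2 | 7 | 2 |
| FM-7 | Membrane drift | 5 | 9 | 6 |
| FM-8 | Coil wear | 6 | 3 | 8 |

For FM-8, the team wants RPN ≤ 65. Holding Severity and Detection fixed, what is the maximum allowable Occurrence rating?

3

FM-8: S=6, O=8, D=3 → current RPN = 144.
Fixed product = 18. Need 18 × O ≤ 65, so O ≤ 65/18 = 3.61.
Maximum integer Occurrence rating = 3 (gives RPN 54; O=4 would give 72 > 65).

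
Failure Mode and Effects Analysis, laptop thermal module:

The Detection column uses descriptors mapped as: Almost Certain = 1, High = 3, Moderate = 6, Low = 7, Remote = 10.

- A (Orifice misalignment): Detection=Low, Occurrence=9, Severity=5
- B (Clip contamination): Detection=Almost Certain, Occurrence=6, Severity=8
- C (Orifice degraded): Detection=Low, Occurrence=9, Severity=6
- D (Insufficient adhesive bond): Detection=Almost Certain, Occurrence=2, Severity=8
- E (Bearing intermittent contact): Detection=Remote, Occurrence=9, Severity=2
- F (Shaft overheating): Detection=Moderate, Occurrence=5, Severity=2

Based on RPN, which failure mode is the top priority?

RPN = Severity × Occurrence × Detection:
  A: 5 × 9 × 7 = 315
  B: 8 × 6 × 1 = 48
  C: 6 × 9 × 7 = 378
  D: 8 × 2 × 1 = 16
  E: 2 × 9 × 10 = 180
  F: 2 × 5 × 6 = 60
Highest RPN is 378 → C.

C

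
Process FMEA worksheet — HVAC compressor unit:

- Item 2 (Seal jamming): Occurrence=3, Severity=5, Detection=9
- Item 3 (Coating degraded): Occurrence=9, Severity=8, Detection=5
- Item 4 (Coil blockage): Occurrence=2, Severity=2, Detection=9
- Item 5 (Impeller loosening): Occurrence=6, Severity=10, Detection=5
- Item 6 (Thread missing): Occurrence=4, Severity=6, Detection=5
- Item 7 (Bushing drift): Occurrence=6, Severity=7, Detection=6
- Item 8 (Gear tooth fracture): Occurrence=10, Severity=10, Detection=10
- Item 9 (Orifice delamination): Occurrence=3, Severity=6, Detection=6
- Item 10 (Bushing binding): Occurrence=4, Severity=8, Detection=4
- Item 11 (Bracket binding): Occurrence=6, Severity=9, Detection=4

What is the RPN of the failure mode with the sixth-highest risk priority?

135

RPN = Severity × Occurrence × Detection:
  Item 2: 5 × 3 × 9 = 135
  Item 3: 8 × 9 × 5 = 360
  Item 4: 2 × 2 × 9 = 36
  Item 5: 10 × 6 × 5 = 300
  Item 6: 6 × 4 × 5 = 120
  Item 7: 7 × 6 × 6 = 252
  Item 8: 10 × 10 × 10 = 1000
  Item 9: 6 × 3 × 6 = 108
  Item 10: 8 × 4 × 4 = 128
  Item 11: 9 × 6 × 4 = 216
Sorted descending: 1000, 360, 300, 252, 216, 135, 128, 120, 108, 36.
The sixth-highest RPN is 135 (Item 2).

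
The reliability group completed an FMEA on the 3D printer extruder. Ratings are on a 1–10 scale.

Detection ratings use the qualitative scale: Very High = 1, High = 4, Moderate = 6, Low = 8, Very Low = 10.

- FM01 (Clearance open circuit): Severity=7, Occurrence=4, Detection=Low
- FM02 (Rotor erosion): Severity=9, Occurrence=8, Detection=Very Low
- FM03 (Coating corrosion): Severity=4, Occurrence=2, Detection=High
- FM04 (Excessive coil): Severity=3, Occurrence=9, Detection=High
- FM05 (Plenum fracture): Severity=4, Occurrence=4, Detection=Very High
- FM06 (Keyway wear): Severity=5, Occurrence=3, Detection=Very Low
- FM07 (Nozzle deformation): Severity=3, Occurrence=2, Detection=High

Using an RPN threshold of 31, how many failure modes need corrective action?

5

RPN = Severity × Occurrence × Detection:
  FM01: 7 × 4 × 8 = 224
  FM02: 9 × 8 × 10 = 720
  FM03: 4 × 2 × 4 = 32
  FM04: 3 × 9 × 4 = 108
  FM05: 4 × 4 × 1 = 16
  FM06: 5 × 3 × 10 = 150
  FM07: 3 × 2 × 4 = 24
Modes with RPN ≥ 31: FM01 (224), FM02 (720), FM03 (32), FM04 (108), FM06 (150) → 5.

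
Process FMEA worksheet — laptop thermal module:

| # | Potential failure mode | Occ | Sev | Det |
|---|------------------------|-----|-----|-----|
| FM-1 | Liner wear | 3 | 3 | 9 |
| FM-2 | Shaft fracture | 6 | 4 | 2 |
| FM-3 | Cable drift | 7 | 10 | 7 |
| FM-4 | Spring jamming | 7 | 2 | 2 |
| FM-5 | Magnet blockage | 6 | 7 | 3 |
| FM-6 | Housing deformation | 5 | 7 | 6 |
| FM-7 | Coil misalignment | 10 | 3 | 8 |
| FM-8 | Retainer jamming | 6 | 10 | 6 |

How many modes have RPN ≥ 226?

RPN = Severity × Occurrence × Detection:
  FM-1: 3 × 3 × 9 = 81
  FM-2: 4 × 6 × 2 = 48
  FM-3: 10 × 7 × 7 = 490
  FM-4: 2 × 7 × 2 = 28
  FM-5: 7 × 6 × 3 = 126
  FM-6: 7 × 5 × 6 = 210
  FM-7: 3 × 10 × 8 = 240
  FM-8: 10 × 6 × 6 = 360
Modes with RPN ≥ 226: FM-3 (490), FM-7 (240), FM-8 (360) → 3.

3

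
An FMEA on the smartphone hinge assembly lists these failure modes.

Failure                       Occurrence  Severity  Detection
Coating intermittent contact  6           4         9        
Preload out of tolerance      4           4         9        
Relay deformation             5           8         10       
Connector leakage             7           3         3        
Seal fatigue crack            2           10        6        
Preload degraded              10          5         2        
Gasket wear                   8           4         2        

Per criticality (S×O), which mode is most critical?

Preload degraded

Criticality = Severity × Occurrence:
  Coating intermittent contact: 4 × 6 = 24
  Preload out of tolerance: 4 × 4 = 16
  Relay deformation: 8 × 5 = 40
  Connector leakage: 3 × 7 = 21
  Seal fatigue crack: 10 × 2 = 20
  Preload degraded: 5 × 10 = 50
  Gasket wear: 4 × 8 = 32
Highest criticality is 50 → Preload degraded.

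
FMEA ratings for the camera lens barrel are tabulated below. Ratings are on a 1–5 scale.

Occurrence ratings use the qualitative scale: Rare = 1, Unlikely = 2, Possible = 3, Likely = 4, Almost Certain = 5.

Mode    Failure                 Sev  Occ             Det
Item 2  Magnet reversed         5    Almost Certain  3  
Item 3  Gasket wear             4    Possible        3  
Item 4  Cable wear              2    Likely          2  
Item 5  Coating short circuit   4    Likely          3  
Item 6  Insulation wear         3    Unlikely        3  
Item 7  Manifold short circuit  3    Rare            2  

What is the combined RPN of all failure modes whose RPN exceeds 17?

177

RPN = Severity × Occurrence × Detection:
  Item 2: 5 × 5 × 3 = 75
  Item 3: 4 × 3 × 3 = 36
  Item 4: 2 × 4 × 2 = 16
  Item 5: 4 × 4 × 3 = 48
  Item 6: 3 × 2 × 3 = 18
  Item 7: 3 × 1 × 2 = 6
RPN > 17: Item 2 (75), Item 3 (36), Item 5 (48), Item 6 (18).
Sum: 75 + 36 + 48 + 18 = 177.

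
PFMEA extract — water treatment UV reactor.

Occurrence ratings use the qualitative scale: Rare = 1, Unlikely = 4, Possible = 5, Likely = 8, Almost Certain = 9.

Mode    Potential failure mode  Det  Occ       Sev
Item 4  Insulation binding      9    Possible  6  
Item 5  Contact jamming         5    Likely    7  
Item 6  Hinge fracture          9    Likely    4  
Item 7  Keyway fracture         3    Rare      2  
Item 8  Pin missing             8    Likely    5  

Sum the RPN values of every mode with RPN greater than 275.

888

RPN = Severity × Occurrence × Detection:
  Item 4: 6 × 5 × 9 = 270
  Item 5: 7 × 8 × 5 = 280
  Item 6: 4 × 8 × 9 = 288
  Item 7: 2 × 1 × 3 = 6
  Item 8: 5 × 8 × 8 = 320
RPN > 275: Item 5 (280), Item 6 (288), Item 8 (320).
Sum: 280 + 288 + 320 = 888.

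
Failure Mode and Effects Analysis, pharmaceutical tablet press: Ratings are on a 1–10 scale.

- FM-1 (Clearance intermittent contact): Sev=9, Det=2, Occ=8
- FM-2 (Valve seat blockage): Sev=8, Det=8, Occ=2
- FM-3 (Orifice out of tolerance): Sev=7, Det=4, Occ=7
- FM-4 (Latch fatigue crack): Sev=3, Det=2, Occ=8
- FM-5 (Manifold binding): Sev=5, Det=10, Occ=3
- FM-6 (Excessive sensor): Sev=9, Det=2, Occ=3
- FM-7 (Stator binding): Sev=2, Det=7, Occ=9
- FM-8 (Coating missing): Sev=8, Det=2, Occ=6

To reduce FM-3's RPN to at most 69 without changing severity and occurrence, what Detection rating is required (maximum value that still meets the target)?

1

FM-3: S=7, O=7, D=4 → current RPN = 196.
Fixed product = 49. Need 49 × D ≤ 69, so D ≤ 69/49 = 1.41.
Maximum integer Detection rating = 1 (gives RPN 49; D=2 would give 98 > 69).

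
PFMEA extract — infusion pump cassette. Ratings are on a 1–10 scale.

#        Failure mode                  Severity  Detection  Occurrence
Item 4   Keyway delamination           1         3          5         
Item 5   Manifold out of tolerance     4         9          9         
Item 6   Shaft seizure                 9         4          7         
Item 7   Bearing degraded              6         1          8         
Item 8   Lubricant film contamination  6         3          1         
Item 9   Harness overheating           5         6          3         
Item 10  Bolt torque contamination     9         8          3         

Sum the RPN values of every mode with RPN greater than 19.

RPN = Severity × Occurrence × Detection:
  Item 4: 1 × 5 × 3 = 15
  Item 5: 4 × 9 × 9 = 324
  Item 6: 9 × 7 × 4 = 252
  Item 7: 6 × 8 × 1 = 48
  Item 8: 6 × 1 × 3 = 18
  Item 9: 5 × 3 × 6 = 90
  Item 10: 9 × 3 × 8 = 216
RPN > 19: Item 5 (324), Item 6 (252), Item 7 (48), Item 9 (90), Item 10 (216).
Sum: 324 + 252 + 48 + 90 + 216 = 930.

930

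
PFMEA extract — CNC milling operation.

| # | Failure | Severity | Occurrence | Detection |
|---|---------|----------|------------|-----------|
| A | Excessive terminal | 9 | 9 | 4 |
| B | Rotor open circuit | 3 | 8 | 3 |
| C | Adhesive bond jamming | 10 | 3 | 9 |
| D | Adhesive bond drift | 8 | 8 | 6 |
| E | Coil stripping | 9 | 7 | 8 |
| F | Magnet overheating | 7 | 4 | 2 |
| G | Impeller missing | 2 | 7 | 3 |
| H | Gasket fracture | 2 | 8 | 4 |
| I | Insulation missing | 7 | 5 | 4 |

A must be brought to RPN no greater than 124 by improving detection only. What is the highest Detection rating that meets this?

1

A: S=9, O=9, D=4 → current RPN = 324.
Fixed product = 81. Need 81 × D ≤ 124, so D ≤ 124/81 = 1.53.
Maximum integer Detection rating = 1 (gives RPN 81; D=2 would give 162 > 124).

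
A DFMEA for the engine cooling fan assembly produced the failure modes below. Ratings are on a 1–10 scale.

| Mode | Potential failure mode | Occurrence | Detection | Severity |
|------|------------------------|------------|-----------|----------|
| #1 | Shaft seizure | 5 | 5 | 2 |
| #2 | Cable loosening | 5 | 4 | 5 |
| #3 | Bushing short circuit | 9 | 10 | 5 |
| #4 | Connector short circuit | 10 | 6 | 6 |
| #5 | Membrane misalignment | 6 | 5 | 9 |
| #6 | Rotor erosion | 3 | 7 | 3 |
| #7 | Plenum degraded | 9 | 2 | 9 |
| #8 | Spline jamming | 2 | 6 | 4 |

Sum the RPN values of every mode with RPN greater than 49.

1455

RPN = Severity × Occurrence × Detection:
  #1: 2 × 5 × 5 = 50
  #2: 5 × 5 × 4 = 100
  #3: 5 × 9 × 10 = 450
  #4: 6 × 10 × 6 = 360
  #5: 9 × 6 × 5 = 270
  #6: 3 × 3 × 7 = 63
  #7: 9 × 9 × 2 = 162
  #8: 4 × 2 × 6 = 48
RPN > 49: #1 (50), #2 (100), #3 (450), #4 (360), #5 (270), #6 (63), #7 (162).
Sum: 50 + 100 + 450 + 360 + 270 + 63 + 162 = 1455.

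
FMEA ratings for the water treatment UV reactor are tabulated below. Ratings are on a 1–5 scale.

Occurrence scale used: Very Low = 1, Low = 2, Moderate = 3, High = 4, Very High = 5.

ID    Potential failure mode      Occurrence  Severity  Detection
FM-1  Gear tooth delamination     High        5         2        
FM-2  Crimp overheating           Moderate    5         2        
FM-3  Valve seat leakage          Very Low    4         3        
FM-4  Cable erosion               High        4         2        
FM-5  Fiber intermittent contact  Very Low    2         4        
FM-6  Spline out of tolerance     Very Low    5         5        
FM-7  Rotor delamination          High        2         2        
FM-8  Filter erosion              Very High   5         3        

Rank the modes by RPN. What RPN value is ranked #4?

RPN = Severity × Occurrence × Detection:
  FM-1: 5 × 4 × 2 = 40
  FM-2: 5 × 3 × 2 = 30
  FM-3: 4 × 1 × 3 = 12
  FM-4: 4 × 4 × 2 = 32
  FM-5: 2 × 1 × 4 = 8
  FM-6: 5 × 1 × 5 = 25
  FM-7: 2 × 4 × 2 = 16
  FM-8: 5 × 5 × 3 = 75
Sorted descending: 75, 40, 32, 30, 25, 16, 12, 8.
The fourth-highest RPN is 30 (FM-2).

30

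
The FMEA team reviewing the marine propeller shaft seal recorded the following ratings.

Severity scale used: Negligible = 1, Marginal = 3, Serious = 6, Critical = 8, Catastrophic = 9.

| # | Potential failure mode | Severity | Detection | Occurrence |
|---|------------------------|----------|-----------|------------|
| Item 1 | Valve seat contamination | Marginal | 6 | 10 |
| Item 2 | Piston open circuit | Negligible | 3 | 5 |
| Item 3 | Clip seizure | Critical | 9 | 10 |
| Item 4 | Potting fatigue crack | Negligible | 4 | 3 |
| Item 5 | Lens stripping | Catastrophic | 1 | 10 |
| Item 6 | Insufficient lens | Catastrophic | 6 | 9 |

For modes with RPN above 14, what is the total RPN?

1491

RPN = Severity × Occurrence × Detection:
  Item 1: 3 × 10 × 6 = 180
  Item 2: 1 × 5 × 3 = 15
  Item 3: 8 × 10 × 9 = 720
  Item 4: 1 × 3 × 4 = 12
  Item 5: 9 × 10 × 1 = 90
  Item 6: 9 × 9 × 6 = 486
RPN > 14: Item 1 (180), Item 2 (15), Item 3 (720), Item 5 (90), Item 6 (486).
Sum: 180 + 15 + 720 + 90 + 486 = 1491.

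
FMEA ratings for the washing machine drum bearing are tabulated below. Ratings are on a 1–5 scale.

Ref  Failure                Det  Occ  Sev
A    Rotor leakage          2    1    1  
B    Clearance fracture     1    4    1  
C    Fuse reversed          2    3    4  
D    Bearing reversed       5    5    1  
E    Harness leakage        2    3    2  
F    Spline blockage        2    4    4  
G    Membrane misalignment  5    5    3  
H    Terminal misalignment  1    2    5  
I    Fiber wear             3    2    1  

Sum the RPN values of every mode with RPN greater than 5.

RPN = Severity × Occurrence × Detection:
  A: 1 × 1 × 2 = 2
  B: 1 × 4 × 1 = 4
  C: 4 × 3 × 2 = 24
  D: 1 × 5 × 5 = 25
  E: 2 × 3 × 2 = 12
  F: 4 × 4 × 2 = 32
  G: 3 × 5 × 5 = 75
  H: 5 × 2 × 1 = 10
  I: 1 × 2 × 3 = 6
RPN > 5: C (24), D (25), E (12), F (32), G (75), H (10), I (6).
Sum: 24 + 25 + 12 + 32 + 75 + 10 + 6 = 184.

184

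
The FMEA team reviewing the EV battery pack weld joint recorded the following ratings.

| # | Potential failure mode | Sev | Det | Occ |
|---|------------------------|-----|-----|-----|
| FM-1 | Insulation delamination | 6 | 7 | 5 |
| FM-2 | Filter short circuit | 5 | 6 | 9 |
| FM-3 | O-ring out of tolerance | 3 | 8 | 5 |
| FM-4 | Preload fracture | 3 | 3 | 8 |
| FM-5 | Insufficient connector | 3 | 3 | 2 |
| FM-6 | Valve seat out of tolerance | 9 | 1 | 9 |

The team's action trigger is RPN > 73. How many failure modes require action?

RPN = Severity × Occurrence × Detection:
  FM-1: 6 × 5 × 7 = 210
  FM-2: 5 × 9 × 6 = 270
  FM-3: 3 × 5 × 8 = 120
  FM-4: 3 × 8 × 3 = 72
  FM-5: 3 × 2 × 3 = 18
  FM-6: 9 × 9 × 1 = 81
Modes with RPN > 73: FM-1 (210), FM-2 (270), FM-3 (120), FM-6 (81) → 4.

4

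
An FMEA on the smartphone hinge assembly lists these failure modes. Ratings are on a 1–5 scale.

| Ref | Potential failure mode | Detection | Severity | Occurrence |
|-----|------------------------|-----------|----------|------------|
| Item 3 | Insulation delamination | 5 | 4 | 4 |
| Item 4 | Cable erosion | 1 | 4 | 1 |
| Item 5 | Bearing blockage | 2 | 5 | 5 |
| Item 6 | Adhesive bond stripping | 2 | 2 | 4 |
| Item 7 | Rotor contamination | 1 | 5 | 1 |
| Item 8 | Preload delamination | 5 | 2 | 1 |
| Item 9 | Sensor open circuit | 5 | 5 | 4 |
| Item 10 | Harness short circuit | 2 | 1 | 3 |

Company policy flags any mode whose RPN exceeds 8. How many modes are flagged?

RPN = Severity × Occurrence × Detection:
  Item 3: 4 × 4 × 5 = 80
  Item 4: 4 × 1 × 1 = 4
  Item 5: 5 × 5 × 2 = 50
  Item 6: 2 × 4 × 2 = 16
  Item 7: 5 × 1 × 1 = 5
  Item 8: 2 × 1 × 5 = 10
  Item 9: 5 × 4 × 5 = 100
  Item 10: 1 × 3 × 2 = 6
Modes with RPN > 8: Item 3 (80), Item 5 (50), Item 6 (16), Item 8 (10), Item 9 (100) → 5.

5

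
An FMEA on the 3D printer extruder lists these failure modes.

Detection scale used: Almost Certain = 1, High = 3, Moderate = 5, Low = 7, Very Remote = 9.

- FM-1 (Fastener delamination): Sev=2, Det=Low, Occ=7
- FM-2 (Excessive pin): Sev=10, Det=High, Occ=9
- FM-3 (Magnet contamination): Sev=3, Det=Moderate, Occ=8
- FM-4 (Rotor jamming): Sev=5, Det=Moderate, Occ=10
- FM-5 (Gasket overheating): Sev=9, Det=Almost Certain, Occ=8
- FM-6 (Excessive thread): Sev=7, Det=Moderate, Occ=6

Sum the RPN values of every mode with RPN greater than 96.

948

RPN = Severity × Occurrence × Detection:
  FM-1: 2 × 7 × 7 = 98
  FM-2: 10 × 9 × 3 = 270
  FM-3: 3 × 8 × 5 = 120
  FM-4: 5 × 10 × 5 = 250
  FM-5: 9 × 8 × 1 = 72
  FM-6: 7 × 6 × 5 = 210
RPN > 96: FM-1 (98), FM-2 (270), FM-3 (120), FM-4 (250), FM-6 (210).
Sum: 98 + 270 + 120 + 250 + 210 = 948.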